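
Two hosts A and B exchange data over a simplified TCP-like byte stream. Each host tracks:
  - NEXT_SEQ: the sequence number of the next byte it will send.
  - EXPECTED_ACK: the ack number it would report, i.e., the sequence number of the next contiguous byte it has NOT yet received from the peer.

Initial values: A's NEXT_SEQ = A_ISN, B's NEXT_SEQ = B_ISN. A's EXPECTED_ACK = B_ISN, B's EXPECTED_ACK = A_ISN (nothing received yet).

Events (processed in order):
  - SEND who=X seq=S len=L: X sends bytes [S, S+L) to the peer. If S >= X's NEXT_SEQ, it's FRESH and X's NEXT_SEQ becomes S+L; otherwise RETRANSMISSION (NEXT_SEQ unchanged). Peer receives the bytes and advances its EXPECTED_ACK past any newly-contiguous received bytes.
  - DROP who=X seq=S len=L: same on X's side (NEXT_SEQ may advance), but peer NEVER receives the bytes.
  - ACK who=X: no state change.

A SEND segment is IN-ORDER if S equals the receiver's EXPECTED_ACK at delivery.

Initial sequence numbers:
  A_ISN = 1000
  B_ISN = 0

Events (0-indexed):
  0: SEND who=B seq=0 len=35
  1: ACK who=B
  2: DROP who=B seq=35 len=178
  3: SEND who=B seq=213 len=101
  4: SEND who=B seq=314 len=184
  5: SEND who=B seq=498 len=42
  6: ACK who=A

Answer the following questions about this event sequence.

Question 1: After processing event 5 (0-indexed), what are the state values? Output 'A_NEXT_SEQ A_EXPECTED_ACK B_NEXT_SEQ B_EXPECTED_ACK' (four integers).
After event 0: A_seq=1000 A_ack=35 B_seq=35 B_ack=1000
After event 1: A_seq=1000 A_ack=35 B_seq=35 B_ack=1000
After event 2: A_seq=1000 A_ack=35 B_seq=213 B_ack=1000
After event 3: A_seq=1000 A_ack=35 B_seq=314 B_ack=1000
After event 4: A_seq=1000 A_ack=35 B_seq=498 B_ack=1000
After event 5: A_seq=1000 A_ack=35 B_seq=540 B_ack=1000

1000 35 540 1000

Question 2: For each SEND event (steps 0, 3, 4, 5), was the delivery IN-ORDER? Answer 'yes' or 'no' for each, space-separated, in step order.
Answer: yes no no no

Derivation:
Step 0: SEND seq=0 -> in-order
Step 3: SEND seq=213 -> out-of-order
Step 4: SEND seq=314 -> out-of-order
Step 5: SEND seq=498 -> out-of-order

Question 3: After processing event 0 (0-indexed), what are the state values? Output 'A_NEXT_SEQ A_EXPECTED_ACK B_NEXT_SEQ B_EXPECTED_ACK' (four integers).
After event 0: A_seq=1000 A_ack=35 B_seq=35 B_ack=1000

1000 35 35 1000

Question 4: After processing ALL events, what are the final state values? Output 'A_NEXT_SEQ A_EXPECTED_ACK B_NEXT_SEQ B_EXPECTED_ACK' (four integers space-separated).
Answer: 1000 35 540 1000

Derivation:
After event 0: A_seq=1000 A_ack=35 B_seq=35 B_ack=1000
After event 1: A_seq=1000 A_ack=35 B_seq=35 B_ack=1000
After event 2: A_seq=1000 A_ack=35 B_seq=213 B_ack=1000
After event 3: A_seq=1000 A_ack=35 B_seq=314 B_ack=1000
After event 4: A_seq=1000 A_ack=35 B_seq=498 B_ack=1000
After event 5: A_seq=1000 A_ack=35 B_seq=540 B_ack=1000
After event 6: A_seq=1000 A_ack=35 B_seq=540 B_ack=1000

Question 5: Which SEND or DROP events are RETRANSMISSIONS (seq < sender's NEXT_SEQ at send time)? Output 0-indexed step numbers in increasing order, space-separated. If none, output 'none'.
Step 0: SEND seq=0 -> fresh
Step 2: DROP seq=35 -> fresh
Step 3: SEND seq=213 -> fresh
Step 4: SEND seq=314 -> fresh
Step 5: SEND seq=498 -> fresh

Answer: none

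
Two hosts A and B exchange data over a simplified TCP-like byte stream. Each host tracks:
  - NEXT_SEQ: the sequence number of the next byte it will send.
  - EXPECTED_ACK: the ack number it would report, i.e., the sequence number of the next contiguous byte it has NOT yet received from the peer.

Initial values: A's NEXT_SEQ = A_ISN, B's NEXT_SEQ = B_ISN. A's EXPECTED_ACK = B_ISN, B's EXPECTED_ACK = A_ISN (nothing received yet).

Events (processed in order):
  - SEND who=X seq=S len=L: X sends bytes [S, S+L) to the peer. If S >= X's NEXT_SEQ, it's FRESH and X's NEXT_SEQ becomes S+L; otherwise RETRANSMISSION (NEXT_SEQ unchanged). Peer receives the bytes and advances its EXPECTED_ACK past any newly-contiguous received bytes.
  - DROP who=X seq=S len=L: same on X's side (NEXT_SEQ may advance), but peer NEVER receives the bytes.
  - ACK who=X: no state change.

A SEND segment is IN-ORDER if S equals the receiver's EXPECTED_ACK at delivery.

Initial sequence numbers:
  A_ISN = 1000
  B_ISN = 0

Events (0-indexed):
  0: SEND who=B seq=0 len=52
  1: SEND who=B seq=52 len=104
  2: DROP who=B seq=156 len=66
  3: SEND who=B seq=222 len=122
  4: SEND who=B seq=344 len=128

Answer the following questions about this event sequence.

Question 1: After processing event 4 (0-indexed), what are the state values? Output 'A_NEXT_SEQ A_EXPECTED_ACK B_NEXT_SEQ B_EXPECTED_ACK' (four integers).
After event 0: A_seq=1000 A_ack=52 B_seq=52 B_ack=1000
After event 1: A_seq=1000 A_ack=156 B_seq=156 B_ack=1000
After event 2: A_seq=1000 A_ack=156 B_seq=222 B_ack=1000
After event 3: A_seq=1000 A_ack=156 B_seq=344 B_ack=1000
After event 4: A_seq=1000 A_ack=156 B_seq=472 B_ack=1000

1000 156 472 1000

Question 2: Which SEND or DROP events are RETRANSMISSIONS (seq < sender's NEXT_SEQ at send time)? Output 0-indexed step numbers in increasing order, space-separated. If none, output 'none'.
Answer: none

Derivation:
Step 0: SEND seq=0 -> fresh
Step 1: SEND seq=52 -> fresh
Step 2: DROP seq=156 -> fresh
Step 3: SEND seq=222 -> fresh
Step 4: SEND seq=344 -> fresh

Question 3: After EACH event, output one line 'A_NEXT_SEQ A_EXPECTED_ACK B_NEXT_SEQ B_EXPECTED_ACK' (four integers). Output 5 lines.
1000 52 52 1000
1000 156 156 1000
1000 156 222 1000
1000 156 344 1000
1000 156 472 1000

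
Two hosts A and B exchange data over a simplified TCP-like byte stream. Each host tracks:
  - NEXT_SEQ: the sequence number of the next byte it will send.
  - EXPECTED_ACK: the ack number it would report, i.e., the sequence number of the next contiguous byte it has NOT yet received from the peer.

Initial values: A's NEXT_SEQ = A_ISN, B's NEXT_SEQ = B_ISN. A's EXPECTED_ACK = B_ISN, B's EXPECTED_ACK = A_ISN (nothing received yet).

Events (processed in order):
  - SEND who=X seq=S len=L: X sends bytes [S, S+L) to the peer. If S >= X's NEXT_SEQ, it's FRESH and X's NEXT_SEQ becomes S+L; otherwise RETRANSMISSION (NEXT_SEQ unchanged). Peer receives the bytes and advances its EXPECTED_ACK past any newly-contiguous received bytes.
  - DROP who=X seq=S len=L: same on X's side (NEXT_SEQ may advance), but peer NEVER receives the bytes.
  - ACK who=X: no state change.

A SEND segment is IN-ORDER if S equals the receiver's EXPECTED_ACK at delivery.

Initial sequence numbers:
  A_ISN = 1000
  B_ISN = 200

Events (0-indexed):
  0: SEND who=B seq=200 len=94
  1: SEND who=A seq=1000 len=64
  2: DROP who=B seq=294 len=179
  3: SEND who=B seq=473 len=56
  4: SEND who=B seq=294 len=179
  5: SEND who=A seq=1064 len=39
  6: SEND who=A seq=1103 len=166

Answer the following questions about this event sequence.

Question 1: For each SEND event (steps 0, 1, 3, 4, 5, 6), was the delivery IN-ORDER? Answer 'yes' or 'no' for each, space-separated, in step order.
Answer: yes yes no yes yes yes

Derivation:
Step 0: SEND seq=200 -> in-order
Step 1: SEND seq=1000 -> in-order
Step 3: SEND seq=473 -> out-of-order
Step 4: SEND seq=294 -> in-order
Step 5: SEND seq=1064 -> in-order
Step 6: SEND seq=1103 -> in-order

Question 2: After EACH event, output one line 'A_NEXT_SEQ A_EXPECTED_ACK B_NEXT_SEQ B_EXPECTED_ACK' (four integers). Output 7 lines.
1000 294 294 1000
1064 294 294 1064
1064 294 473 1064
1064 294 529 1064
1064 529 529 1064
1103 529 529 1103
1269 529 529 1269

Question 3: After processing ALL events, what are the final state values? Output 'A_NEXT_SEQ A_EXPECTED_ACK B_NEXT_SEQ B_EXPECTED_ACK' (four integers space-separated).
After event 0: A_seq=1000 A_ack=294 B_seq=294 B_ack=1000
After event 1: A_seq=1064 A_ack=294 B_seq=294 B_ack=1064
After event 2: A_seq=1064 A_ack=294 B_seq=473 B_ack=1064
After event 3: A_seq=1064 A_ack=294 B_seq=529 B_ack=1064
After event 4: A_seq=1064 A_ack=529 B_seq=529 B_ack=1064
After event 5: A_seq=1103 A_ack=529 B_seq=529 B_ack=1103
After event 6: A_seq=1269 A_ack=529 B_seq=529 B_ack=1269

Answer: 1269 529 529 1269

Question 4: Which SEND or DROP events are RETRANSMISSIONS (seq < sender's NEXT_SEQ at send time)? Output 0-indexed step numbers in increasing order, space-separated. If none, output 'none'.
Answer: 4

Derivation:
Step 0: SEND seq=200 -> fresh
Step 1: SEND seq=1000 -> fresh
Step 2: DROP seq=294 -> fresh
Step 3: SEND seq=473 -> fresh
Step 4: SEND seq=294 -> retransmit
Step 5: SEND seq=1064 -> fresh
Step 6: SEND seq=1103 -> fresh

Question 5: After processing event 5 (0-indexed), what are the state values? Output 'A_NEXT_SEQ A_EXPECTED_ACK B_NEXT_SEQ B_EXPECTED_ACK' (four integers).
After event 0: A_seq=1000 A_ack=294 B_seq=294 B_ack=1000
After event 1: A_seq=1064 A_ack=294 B_seq=294 B_ack=1064
After event 2: A_seq=1064 A_ack=294 B_seq=473 B_ack=1064
After event 3: A_seq=1064 A_ack=294 B_seq=529 B_ack=1064
After event 4: A_seq=1064 A_ack=529 B_seq=529 B_ack=1064
After event 5: A_seq=1103 A_ack=529 B_seq=529 B_ack=1103

1103 529 529 1103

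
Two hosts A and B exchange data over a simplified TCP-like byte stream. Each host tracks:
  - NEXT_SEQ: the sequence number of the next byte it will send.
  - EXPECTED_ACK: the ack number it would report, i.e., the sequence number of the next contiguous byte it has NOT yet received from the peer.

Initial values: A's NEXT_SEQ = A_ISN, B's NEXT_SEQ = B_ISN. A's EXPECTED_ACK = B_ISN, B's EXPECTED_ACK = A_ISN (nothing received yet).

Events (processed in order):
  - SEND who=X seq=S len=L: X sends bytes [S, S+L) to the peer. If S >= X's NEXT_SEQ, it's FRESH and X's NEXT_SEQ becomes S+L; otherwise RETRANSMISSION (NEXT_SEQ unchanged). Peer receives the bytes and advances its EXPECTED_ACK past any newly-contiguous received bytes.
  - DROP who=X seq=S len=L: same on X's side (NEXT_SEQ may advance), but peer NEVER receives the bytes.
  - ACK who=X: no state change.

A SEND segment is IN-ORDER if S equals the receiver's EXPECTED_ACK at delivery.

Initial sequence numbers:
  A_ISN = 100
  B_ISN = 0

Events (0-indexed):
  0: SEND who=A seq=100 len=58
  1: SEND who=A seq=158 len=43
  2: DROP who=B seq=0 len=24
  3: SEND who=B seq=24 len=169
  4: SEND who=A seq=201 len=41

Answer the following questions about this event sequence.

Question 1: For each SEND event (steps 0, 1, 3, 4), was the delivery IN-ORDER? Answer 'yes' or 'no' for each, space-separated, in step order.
Step 0: SEND seq=100 -> in-order
Step 1: SEND seq=158 -> in-order
Step 3: SEND seq=24 -> out-of-order
Step 4: SEND seq=201 -> in-order

Answer: yes yes no yes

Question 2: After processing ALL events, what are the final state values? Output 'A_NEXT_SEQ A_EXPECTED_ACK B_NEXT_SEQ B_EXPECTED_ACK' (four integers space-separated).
After event 0: A_seq=158 A_ack=0 B_seq=0 B_ack=158
After event 1: A_seq=201 A_ack=0 B_seq=0 B_ack=201
After event 2: A_seq=201 A_ack=0 B_seq=24 B_ack=201
After event 3: A_seq=201 A_ack=0 B_seq=193 B_ack=201
After event 4: A_seq=242 A_ack=0 B_seq=193 B_ack=242

Answer: 242 0 193 242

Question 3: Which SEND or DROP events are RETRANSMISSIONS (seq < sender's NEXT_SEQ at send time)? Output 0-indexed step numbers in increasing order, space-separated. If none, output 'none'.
Answer: none

Derivation:
Step 0: SEND seq=100 -> fresh
Step 1: SEND seq=158 -> fresh
Step 2: DROP seq=0 -> fresh
Step 3: SEND seq=24 -> fresh
Step 4: SEND seq=201 -> fresh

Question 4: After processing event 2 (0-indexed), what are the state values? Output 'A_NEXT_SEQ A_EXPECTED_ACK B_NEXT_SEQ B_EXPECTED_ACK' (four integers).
After event 0: A_seq=158 A_ack=0 B_seq=0 B_ack=158
After event 1: A_seq=201 A_ack=0 B_seq=0 B_ack=201
After event 2: A_seq=201 A_ack=0 B_seq=24 B_ack=201

201 0 24 201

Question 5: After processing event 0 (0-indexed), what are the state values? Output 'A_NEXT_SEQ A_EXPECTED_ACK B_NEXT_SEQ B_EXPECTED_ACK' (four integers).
After event 0: A_seq=158 A_ack=0 B_seq=0 B_ack=158

158 0 0 158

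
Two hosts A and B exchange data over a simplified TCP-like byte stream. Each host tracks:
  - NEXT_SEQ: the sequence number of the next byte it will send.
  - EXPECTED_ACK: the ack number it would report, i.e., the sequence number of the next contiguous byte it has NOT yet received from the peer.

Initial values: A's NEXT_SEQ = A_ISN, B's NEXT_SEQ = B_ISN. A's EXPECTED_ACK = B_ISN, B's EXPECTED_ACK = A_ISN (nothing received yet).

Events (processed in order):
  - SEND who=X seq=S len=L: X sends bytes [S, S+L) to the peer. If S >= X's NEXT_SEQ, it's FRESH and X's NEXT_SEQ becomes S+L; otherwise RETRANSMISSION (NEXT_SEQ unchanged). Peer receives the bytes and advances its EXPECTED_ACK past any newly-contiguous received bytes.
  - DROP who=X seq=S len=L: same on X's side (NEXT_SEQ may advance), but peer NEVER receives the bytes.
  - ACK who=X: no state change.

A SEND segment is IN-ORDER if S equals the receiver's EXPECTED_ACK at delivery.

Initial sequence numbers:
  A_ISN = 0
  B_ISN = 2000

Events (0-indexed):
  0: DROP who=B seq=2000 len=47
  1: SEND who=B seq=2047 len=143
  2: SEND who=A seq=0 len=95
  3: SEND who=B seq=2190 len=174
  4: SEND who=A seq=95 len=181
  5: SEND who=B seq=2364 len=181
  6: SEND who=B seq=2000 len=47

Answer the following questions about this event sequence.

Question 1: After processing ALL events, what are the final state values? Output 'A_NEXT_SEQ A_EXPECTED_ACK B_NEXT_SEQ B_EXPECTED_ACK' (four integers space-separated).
After event 0: A_seq=0 A_ack=2000 B_seq=2047 B_ack=0
After event 1: A_seq=0 A_ack=2000 B_seq=2190 B_ack=0
After event 2: A_seq=95 A_ack=2000 B_seq=2190 B_ack=95
After event 3: A_seq=95 A_ack=2000 B_seq=2364 B_ack=95
After event 4: A_seq=276 A_ack=2000 B_seq=2364 B_ack=276
After event 5: A_seq=276 A_ack=2000 B_seq=2545 B_ack=276
After event 6: A_seq=276 A_ack=2545 B_seq=2545 B_ack=276

Answer: 276 2545 2545 276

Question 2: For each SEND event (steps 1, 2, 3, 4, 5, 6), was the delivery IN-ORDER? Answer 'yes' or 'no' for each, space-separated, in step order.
Answer: no yes no yes no yes

Derivation:
Step 1: SEND seq=2047 -> out-of-order
Step 2: SEND seq=0 -> in-order
Step 3: SEND seq=2190 -> out-of-order
Step 4: SEND seq=95 -> in-order
Step 5: SEND seq=2364 -> out-of-order
Step 6: SEND seq=2000 -> in-order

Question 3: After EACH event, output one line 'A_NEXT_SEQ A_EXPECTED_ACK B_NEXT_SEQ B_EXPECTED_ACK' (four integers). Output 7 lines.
0 2000 2047 0
0 2000 2190 0
95 2000 2190 95
95 2000 2364 95
276 2000 2364 276
276 2000 2545 276
276 2545 2545 276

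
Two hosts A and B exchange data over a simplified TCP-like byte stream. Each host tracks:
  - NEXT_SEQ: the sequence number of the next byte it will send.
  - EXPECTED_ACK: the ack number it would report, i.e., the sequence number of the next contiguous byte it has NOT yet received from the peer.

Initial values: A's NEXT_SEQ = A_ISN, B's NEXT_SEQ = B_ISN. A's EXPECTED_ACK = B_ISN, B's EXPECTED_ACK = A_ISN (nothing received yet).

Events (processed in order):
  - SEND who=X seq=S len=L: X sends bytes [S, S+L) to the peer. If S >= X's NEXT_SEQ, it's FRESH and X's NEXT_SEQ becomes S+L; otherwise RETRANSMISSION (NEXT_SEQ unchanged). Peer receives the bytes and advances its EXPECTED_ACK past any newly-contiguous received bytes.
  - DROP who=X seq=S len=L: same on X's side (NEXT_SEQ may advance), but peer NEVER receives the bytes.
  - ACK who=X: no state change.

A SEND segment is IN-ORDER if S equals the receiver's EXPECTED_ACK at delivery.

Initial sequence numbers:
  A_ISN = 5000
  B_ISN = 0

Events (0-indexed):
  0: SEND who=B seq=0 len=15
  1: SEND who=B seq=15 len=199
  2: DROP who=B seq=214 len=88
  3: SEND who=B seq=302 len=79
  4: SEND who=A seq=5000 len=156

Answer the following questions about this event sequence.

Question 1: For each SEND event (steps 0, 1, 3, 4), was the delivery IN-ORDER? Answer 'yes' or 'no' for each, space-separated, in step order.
Step 0: SEND seq=0 -> in-order
Step 1: SEND seq=15 -> in-order
Step 3: SEND seq=302 -> out-of-order
Step 4: SEND seq=5000 -> in-order

Answer: yes yes no yes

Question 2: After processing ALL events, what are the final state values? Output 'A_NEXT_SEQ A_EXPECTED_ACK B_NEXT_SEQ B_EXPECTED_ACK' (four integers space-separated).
Answer: 5156 214 381 5156

Derivation:
After event 0: A_seq=5000 A_ack=15 B_seq=15 B_ack=5000
After event 1: A_seq=5000 A_ack=214 B_seq=214 B_ack=5000
After event 2: A_seq=5000 A_ack=214 B_seq=302 B_ack=5000
After event 3: A_seq=5000 A_ack=214 B_seq=381 B_ack=5000
After event 4: A_seq=5156 A_ack=214 B_seq=381 B_ack=5156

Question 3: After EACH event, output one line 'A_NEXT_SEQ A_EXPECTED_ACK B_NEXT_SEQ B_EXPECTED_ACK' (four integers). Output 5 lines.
5000 15 15 5000
5000 214 214 5000
5000 214 302 5000
5000 214 381 5000
5156 214 381 5156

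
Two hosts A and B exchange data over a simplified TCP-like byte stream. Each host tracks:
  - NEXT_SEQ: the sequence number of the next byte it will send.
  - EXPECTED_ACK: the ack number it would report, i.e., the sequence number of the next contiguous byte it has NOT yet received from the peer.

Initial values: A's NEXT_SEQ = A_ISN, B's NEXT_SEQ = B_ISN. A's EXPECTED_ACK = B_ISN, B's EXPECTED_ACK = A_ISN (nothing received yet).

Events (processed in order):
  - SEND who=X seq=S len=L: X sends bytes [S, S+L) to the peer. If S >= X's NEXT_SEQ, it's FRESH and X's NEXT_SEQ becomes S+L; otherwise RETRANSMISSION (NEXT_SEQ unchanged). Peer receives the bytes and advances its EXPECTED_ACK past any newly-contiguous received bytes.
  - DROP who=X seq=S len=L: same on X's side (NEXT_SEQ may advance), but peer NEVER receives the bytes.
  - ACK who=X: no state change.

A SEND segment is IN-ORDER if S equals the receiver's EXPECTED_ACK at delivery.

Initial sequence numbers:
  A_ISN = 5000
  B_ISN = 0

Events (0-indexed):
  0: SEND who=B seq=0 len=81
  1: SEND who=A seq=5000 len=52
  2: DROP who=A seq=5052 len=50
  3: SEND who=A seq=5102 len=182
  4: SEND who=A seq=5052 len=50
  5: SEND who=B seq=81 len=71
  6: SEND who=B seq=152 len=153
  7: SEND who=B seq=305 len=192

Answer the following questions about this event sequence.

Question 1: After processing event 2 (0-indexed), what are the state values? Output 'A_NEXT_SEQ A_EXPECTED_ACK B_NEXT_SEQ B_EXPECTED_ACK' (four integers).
After event 0: A_seq=5000 A_ack=81 B_seq=81 B_ack=5000
After event 1: A_seq=5052 A_ack=81 B_seq=81 B_ack=5052
After event 2: A_seq=5102 A_ack=81 B_seq=81 B_ack=5052

5102 81 81 5052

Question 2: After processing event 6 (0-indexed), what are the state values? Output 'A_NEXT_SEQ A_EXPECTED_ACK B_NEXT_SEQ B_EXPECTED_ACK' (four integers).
After event 0: A_seq=5000 A_ack=81 B_seq=81 B_ack=5000
After event 1: A_seq=5052 A_ack=81 B_seq=81 B_ack=5052
After event 2: A_seq=5102 A_ack=81 B_seq=81 B_ack=5052
After event 3: A_seq=5284 A_ack=81 B_seq=81 B_ack=5052
After event 4: A_seq=5284 A_ack=81 B_seq=81 B_ack=5284
After event 5: A_seq=5284 A_ack=152 B_seq=152 B_ack=5284
After event 6: A_seq=5284 A_ack=305 B_seq=305 B_ack=5284

5284 305 305 5284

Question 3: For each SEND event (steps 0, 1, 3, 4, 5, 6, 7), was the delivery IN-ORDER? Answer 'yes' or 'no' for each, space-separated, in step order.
Answer: yes yes no yes yes yes yes

Derivation:
Step 0: SEND seq=0 -> in-order
Step 1: SEND seq=5000 -> in-order
Step 3: SEND seq=5102 -> out-of-order
Step 4: SEND seq=5052 -> in-order
Step 5: SEND seq=81 -> in-order
Step 6: SEND seq=152 -> in-order
Step 7: SEND seq=305 -> in-order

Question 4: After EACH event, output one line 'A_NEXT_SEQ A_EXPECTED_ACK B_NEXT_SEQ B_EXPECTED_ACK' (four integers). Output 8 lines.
5000 81 81 5000
5052 81 81 5052
5102 81 81 5052
5284 81 81 5052
5284 81 81 5284
5284 152 152 5284
5284 305 305 5284
5284 497 497 5284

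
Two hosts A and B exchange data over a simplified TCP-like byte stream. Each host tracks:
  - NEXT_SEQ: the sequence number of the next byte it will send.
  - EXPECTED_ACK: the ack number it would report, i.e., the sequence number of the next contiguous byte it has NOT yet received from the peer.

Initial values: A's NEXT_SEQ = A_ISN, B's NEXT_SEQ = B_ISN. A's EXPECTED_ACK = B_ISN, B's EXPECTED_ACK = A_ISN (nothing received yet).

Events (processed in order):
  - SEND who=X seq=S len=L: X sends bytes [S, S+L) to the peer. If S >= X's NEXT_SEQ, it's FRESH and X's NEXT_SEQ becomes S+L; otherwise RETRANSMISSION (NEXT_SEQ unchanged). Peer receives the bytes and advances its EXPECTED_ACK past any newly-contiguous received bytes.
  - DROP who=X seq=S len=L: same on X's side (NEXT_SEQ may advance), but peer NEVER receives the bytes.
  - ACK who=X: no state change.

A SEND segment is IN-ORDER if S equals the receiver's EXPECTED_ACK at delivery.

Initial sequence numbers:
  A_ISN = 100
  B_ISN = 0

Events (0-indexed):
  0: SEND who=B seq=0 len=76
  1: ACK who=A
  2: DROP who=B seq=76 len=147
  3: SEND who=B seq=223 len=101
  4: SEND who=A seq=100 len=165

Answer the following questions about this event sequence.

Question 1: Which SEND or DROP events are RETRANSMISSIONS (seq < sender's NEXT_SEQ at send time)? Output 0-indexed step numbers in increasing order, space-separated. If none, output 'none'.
Answer: none

Derivation:
Step 0: SEND seq=0 -> fresh
Step 2: DROP seq=76 -> fresh
Step 3: SEND seq=223 -> fresh
Step 4: SEND seq=100 -> fresh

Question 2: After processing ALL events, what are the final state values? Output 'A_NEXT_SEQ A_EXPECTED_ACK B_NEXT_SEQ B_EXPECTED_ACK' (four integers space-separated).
After event 0: A_seq=100 A_ack=76 B_seq=76 B_ack=100
After event 1: A_seq=100 A_ack=76 B_seq=76 B_ack=100
After event 2: A_seq=100 A_ack=76 B_seq=223 B_ack=100
After event 3: A_seq=100 A_ack=76 B_seq=324 B_ack=100
After event 4: A_seq=265 A_ack=76 B_seq=324 B_ack=265

Answer: 265 76 324 265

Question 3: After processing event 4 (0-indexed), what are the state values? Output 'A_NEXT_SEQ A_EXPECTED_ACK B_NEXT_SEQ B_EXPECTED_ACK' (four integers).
After event 0: A_seq=100 A_ack=76 B_seq=76 B_ack=100
After event 1: A_seq=100 A_ack=76 B_seq=76 B_ack=100
After event 2: A_seq=100 A_ack=76 B_seq=223 B_ack=100
After event 3: A_seq=100 A_ack=76 B_seq=324 B_ack=100
After event 4: A_seq=265 A_ack=76 B_seq=324 B_ack=265

265 76 324 265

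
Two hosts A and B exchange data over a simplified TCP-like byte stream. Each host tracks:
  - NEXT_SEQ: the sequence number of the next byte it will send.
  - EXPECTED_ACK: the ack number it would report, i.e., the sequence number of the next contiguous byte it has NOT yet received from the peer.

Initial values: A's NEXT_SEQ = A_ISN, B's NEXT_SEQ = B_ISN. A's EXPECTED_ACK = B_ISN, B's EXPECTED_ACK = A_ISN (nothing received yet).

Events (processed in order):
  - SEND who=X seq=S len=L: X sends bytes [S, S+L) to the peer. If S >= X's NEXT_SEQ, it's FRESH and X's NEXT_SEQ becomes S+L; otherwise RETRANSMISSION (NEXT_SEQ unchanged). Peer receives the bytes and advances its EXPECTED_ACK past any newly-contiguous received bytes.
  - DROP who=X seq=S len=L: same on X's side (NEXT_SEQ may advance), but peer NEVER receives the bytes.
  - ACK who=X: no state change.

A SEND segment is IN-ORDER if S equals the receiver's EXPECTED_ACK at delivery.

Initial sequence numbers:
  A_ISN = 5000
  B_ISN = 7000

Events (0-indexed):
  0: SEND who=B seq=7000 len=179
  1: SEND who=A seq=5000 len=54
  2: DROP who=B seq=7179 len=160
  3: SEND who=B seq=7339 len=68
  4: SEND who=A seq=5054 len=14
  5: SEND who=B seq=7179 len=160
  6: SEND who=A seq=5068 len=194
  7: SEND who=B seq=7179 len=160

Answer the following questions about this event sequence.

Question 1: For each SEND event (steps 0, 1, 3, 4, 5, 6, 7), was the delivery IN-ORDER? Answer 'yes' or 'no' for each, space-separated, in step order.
Answer: yes yes no yes yes yes no

Derivation:
Step 0: SEND seq=7000 -> in-order
Step 1: SEND seq=5000 -> in-order
Step 3: SEND seq=7339 -> out-of-order
Step 4: SEND seq=5054 -> in-order
Step 5: SEND seq=7179 -> in-order
Step 6: SEND seq=5068 -> in-order
Step 7: SEND seq=7179 -> out-of-order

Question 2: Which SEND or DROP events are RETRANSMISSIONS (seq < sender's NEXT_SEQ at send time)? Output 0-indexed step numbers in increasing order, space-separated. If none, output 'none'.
Step 0: SEND seq=7000 -> fresh
Step 1: SEND seq=5000 -> fresh
Step 2: DROP seq=7179 -> fresh
Step 3: SEND seq=7339 -> fresh
Step 4: SEND seq=5054 -> fresh
Step 5: SEND seq=7179 -> retransmit
Step 6: SEND seq=5068 -> fresh
Step 7: SEND seq=7179 -> retransmit

Answer: 5 7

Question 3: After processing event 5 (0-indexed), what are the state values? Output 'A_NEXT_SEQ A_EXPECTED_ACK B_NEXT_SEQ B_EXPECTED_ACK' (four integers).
After event 0: A_seq=5000 A_ack=7179 B_seq=7179 B_ack=5000
After event 1: A_seq=5054 A_ack=7179 B_seq=7179 B_ack=5054
After event 2: A_seq=5054 A_ack=7179 B_seq=7339 B_ack=5054
After event 3: A_seq=5054 A_ack=7179 B_seq=7407 B_ack=5054
After event 4: A_seq=5068 A_ack=7179 B_seq=7407 B_ack=5068
After event 5: A_seq=5068 A_ack=7407 B_seq=7407 B_ack=5068

5068 7407 7407 5068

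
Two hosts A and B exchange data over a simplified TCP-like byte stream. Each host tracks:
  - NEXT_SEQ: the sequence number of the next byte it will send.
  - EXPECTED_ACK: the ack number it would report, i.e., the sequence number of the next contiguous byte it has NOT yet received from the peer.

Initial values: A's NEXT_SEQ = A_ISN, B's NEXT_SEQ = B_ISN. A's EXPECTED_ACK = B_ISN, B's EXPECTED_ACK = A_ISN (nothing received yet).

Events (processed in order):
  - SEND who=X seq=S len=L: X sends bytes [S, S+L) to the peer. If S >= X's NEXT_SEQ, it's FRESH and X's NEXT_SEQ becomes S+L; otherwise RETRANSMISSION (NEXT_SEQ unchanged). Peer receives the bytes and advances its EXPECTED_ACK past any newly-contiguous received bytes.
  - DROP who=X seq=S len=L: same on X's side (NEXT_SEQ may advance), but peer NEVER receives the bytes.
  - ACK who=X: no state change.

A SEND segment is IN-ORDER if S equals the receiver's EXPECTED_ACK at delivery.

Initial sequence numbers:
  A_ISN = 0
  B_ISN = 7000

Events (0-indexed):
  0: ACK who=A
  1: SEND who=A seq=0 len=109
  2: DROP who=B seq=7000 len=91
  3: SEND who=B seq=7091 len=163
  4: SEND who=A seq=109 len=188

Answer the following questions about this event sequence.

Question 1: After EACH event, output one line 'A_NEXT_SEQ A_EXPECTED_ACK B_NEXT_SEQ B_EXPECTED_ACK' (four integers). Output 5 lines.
0 7000 7000 0
109 7000 7000 109
109 7000 7091 109
109 7000 7254 109
297 7000 7254 297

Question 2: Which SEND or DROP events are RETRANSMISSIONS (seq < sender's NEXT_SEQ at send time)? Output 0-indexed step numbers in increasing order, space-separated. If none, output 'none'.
Answer: none

Derivation:
Step 1: SEND seq=0 -> fresh
Step 2: DROP seq=7000 -> fresh
Step 3: SEND seq=7091 -> fresh
Step 4: SEND seq=109 -> fresh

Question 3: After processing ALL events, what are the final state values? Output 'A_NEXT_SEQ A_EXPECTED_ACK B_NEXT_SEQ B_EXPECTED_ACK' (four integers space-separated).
Answer: 297 7000 7254 297

Derivation:
After event 0: A_seq=0 A_ack=7000 B_seq=7000 B_ack=0
After event 1: A_seq=109 A_ack=7000 B_seq=7000 B_ack=109
After event 2: A_seq=109 A_ack=7000 B_seq=7091 B_ack=109
After event 3: A_seq=109 A_ack=7000 B_seq=7254 B_ack=109
After event 4: A_seq=297 A_ack=7000 B_seq=7254 B_ack=297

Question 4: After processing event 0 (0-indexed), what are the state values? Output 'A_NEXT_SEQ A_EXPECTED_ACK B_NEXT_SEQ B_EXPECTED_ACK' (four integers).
After event 0: A_seq=0 A_ack=7000 B_seq=7000 B_ack=0

0 7000 7000 0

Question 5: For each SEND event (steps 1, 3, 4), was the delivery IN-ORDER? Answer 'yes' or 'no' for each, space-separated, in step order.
Answer: yes no yes

Derivation:
Step 1: SEND seq=0 -> in-order
Step 3: SEND seq=7091 -> out-of-order
Step 4: SEND seq=109 -> in-order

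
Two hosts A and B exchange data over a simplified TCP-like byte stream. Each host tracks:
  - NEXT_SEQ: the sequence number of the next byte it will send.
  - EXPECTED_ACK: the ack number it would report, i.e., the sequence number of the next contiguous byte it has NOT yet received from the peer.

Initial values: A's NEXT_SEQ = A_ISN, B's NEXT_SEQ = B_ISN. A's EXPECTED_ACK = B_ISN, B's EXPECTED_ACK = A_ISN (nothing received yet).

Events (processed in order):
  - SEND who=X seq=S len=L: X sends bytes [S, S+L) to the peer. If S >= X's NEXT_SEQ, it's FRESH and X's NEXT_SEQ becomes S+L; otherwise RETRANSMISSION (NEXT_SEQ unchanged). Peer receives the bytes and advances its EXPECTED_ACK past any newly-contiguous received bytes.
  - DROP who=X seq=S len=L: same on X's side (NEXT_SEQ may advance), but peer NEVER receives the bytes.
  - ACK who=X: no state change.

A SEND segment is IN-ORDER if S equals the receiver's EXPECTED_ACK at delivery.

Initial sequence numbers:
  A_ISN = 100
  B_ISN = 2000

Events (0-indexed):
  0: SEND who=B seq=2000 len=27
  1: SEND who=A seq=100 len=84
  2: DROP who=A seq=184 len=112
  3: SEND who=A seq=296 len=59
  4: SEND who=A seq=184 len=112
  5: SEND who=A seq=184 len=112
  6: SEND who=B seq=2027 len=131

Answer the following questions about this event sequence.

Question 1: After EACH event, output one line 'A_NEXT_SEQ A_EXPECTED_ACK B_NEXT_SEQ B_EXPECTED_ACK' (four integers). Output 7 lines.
100 2027 2027 100
184 2027 2027 184
296 2027 2027 184
355 2027 2027 184
355 2027 2027 355
355 2027 2027 355
355 2158 2158 355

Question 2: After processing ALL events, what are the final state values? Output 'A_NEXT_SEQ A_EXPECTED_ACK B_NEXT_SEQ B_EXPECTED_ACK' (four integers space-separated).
Answer: 355 2158 2158 355

Derivation:
After event 0: A_seq=100 A_ack=2027 B_seq=2027 B_ack=100
After event 1: A_seq=184 A_ack=2027 B_seq=2027 B_ack=184
After event 2: A_seq=296 A_ack=2027 B_seq=2027 B_ack=184
After event 3: A_seq=355 A_ack=2027 B_seq=2027 B_ack=184
After event 4: A_seq=355 A_ack=2027 B_seq=2027 B_ack=355
After event 5: A_seq=355 A_ack=2027 B_seq=2027 B_ack=355
After event 6: A_seq=355 A_ack=2158 B_seq=2158 B_ack=355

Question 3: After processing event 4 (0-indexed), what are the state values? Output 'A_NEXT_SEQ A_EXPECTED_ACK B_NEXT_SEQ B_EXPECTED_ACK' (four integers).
After event 0: A_seq=100 A_ack=2027 B_seq=2027 B_ack=100
After event 1: A_seq=184 A_ack=2027 B_seq=2027 B_ack=184
After event 2: A_seq=296 A_ack=2027 B_seq=2027 B_ack=184
After event 3: A_seq=355 A_ack=2027 B_seq=2027 B_ack=184
After event 4: A_seq=355 A_ack=2027 B_seq=2027 B_ack=355

355 2027 2027 355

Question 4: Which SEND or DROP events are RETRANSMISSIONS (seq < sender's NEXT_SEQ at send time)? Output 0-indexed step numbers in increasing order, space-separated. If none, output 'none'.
Step 0: SEND seq=2000 -> fresh
Step 1: SEND seq=100 -> fresh
Step 2: DROP seq=184 -> fresh
Step 3: SEND seq=296 -> fresh
Step 4: SEND seq=184 -> retransmit
Step 5: SEND seq=184 -> retransmit
Step 6: SEND seq=2027 -> fresh

Answer: 4 5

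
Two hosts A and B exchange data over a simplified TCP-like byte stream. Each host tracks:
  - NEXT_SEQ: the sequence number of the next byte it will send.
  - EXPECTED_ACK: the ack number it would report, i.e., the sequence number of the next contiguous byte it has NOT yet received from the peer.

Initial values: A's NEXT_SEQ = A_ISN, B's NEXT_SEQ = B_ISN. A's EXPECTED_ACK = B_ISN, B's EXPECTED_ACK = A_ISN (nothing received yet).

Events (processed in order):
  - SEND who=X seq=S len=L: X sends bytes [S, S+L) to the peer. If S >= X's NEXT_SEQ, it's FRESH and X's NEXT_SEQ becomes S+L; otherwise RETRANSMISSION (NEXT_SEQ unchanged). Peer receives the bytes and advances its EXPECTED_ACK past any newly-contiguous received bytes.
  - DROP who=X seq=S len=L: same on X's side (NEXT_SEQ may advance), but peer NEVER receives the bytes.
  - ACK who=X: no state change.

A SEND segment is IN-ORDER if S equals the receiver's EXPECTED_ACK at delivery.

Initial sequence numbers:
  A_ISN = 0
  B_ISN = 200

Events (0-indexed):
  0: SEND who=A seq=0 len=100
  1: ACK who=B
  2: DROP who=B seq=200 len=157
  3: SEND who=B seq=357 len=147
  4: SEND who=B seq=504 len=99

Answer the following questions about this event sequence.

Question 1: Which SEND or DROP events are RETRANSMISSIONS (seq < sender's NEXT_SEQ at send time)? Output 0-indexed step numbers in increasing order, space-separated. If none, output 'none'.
Step 0: SEND seq=0 -> fresh
Step 2: DROP seq=200 -> fresh
Step 3: SEND seq=357 -> fresh
Step 4: SEND seq=504 -> fresh

Answer: none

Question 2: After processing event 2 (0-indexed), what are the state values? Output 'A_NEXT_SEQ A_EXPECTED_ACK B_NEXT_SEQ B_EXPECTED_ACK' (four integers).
After event 0: A_seq=100 A_ack=200 B_seq=200 B_ack=100
After event 1: A_seq=100 A_ack=200 B_seq=200 B_ack=100
After event 2: A_seq=100 A_ack=200 B_seq=357 B_ack=100

100 200 357 100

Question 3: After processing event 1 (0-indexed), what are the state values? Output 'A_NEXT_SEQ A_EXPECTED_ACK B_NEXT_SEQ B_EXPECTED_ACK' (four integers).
After event 0: A_seq=100 A_ack=200 B_seq=200 B_ack=100
After event 1: A_seq=100 A_ack=200 B_seq=200 B_ack=100

100 200 200 100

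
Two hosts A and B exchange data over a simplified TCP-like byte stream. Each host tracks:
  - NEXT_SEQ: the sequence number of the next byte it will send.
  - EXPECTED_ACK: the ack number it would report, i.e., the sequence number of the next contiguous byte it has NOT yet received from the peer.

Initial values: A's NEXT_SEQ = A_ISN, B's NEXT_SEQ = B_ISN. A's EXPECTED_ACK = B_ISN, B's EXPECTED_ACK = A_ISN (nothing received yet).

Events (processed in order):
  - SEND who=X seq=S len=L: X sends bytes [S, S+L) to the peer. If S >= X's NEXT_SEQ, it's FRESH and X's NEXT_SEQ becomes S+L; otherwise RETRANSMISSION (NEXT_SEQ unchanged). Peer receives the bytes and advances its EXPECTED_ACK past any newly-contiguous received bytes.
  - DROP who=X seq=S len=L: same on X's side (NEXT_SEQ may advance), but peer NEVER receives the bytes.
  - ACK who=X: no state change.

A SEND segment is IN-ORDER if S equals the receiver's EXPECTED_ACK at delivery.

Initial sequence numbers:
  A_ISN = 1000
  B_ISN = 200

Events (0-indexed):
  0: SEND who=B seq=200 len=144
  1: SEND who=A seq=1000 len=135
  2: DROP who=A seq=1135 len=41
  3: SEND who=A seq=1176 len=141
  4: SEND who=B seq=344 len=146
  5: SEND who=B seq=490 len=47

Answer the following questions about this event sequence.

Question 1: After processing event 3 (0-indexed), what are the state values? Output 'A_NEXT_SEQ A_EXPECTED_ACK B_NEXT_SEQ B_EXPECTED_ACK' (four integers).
After event 0: A_seq=1000 A_ack=344 B_seq=344 B_ack=1000
After event 1: A_seq=1135 A_ack=344 B_seq=344 B_ack=1135
After event 2: A_seq=1176 A_ack=344 B_seq=344 B_ack=1135
After event 3: A_seq=1317 A_ack=344 B_seq=344 B_ack=1135

1317 344 344 1135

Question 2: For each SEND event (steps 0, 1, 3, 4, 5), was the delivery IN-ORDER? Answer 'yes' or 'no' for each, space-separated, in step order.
Answer: yes yes no yes yes

Derivation:
Step 0: SEND seq=200 -> in-order
Step 1: SEND seq=1000 -> in-order
Step 3: SEND seq=1176 -> out-of-order
Step 4: SEND seq=344 -> in-order
Step 5: SEND seq=490 -> in-order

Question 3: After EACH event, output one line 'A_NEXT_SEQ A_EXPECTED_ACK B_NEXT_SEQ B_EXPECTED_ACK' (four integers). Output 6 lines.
1000 344 344 1000
1135 344 344 1135
1176 344 344 1135
1317 344 344 1135
1317 490 490 1135
1317 537 537 1135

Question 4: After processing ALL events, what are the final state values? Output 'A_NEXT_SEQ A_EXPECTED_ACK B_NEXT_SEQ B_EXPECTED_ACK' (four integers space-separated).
Answer: 1317 537 537 1135

Derivation:
After event 0: A_seq=1000 A_ack=344 B_seq=344 B_ack=1000
After event 1: A_seq=1135 A_ack=344 B_seq=344 B_ack=1135
After event 2: A_seq=1176 A_ack=344 B_seq=344 B_ack=1135
After event 3: A_seq=1317 A_ack=344 B_seq=344 B_ack=1135
After event 4: A_seq=1317 A_ack=490 B_seq=490 B_ack=1135
After event 5: A_seq=1317 A_ack=537 B_seq=537 B_ack=1135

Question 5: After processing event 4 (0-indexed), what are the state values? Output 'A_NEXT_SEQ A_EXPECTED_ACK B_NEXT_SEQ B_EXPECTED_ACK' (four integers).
After event 0: A_seq=1000 A_ack=344 B_seq=344 B_ack=1000
After event 1: A_seq=1135 A_ack=344 B_seq=344 B_ack=1135
After event 2: A_seq=1176 A_ack=344 B_seq=344 B_ack=1135
After event 3: A_seq=1317 A_ack=344 B_seq=344 B_ack=1135
After event 4: A_seq=1317 A_ack=490 B_seq=490 B_ack=1135

1317 490 490 1135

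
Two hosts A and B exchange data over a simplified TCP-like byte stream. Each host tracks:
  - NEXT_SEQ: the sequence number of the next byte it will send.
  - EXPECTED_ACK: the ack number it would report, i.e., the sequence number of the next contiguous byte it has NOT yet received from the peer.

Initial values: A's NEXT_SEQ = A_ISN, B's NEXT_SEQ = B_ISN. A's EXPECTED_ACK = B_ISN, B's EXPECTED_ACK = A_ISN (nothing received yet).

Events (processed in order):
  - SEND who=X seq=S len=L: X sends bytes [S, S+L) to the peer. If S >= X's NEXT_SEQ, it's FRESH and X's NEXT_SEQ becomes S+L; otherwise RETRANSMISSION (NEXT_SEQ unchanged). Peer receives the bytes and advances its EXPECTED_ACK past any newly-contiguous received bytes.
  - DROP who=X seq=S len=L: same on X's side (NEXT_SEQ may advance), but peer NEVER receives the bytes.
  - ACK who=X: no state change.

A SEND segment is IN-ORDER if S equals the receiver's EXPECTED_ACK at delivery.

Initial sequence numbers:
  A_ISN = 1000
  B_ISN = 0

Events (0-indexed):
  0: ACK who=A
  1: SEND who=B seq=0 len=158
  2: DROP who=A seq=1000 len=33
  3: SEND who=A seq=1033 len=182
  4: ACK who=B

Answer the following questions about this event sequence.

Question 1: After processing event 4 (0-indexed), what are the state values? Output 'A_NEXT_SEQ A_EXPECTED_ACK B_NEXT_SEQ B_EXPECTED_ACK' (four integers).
After event 0: A_seq=1000 A_ack=0 B_seq=0 B_ack=1000
After event 1: A_seq=1000 A_ack=158 B_seq=158 B_ack=1000
After event 2: A_seq=1033 A_ack=158 B_seq=158 B_ack=1000
After event 3: A_seq=1215 A_ack=158 B_seq=158 B_ack=1000
After event 4: A_seq=1215 A_ack=158 B_seq=158 B_ack=1000

1215 158 158 1000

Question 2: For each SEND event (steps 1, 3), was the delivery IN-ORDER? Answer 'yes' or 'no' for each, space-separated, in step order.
Step 1: SEND seq=0 -> in-order
Step 3: SEND seq=1033 -> out-of-order

Answer: yes no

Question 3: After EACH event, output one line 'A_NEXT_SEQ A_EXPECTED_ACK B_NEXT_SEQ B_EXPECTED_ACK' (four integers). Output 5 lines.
1000 0 0 1000
1000 158 158 1000
1033 158 158 1000
1215 158 158 1000
1215 158 158 1000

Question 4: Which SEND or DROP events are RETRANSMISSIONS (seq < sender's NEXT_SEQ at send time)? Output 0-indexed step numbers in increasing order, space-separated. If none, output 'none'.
Answer: none

Derivation:
Step 1: SEND seq=0 -> fresh
Step 2: DROP seq=1000 -> fresh
Step 3: SEND seq=1033 -> fresh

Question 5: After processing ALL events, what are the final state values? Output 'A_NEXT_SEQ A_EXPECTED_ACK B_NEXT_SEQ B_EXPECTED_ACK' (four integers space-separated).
After event 0: A_seq=1000 A_ack=0 B_seq=0 B_ack=1000
After event 1: A_seq=1000 A_ack=158 B_seq=158 B_ack=1000
After event 2: A_seq=1033 A_ack=158 B_seq=158 B_ack=1000
After event 3: A_seq=1215 A_ack=158 B_seq=158 B_ack=1000
After event 4: A_seq=1215 A_ack=158 B_seq=158 B_ack=1000

Answer: 1215 158 158 1000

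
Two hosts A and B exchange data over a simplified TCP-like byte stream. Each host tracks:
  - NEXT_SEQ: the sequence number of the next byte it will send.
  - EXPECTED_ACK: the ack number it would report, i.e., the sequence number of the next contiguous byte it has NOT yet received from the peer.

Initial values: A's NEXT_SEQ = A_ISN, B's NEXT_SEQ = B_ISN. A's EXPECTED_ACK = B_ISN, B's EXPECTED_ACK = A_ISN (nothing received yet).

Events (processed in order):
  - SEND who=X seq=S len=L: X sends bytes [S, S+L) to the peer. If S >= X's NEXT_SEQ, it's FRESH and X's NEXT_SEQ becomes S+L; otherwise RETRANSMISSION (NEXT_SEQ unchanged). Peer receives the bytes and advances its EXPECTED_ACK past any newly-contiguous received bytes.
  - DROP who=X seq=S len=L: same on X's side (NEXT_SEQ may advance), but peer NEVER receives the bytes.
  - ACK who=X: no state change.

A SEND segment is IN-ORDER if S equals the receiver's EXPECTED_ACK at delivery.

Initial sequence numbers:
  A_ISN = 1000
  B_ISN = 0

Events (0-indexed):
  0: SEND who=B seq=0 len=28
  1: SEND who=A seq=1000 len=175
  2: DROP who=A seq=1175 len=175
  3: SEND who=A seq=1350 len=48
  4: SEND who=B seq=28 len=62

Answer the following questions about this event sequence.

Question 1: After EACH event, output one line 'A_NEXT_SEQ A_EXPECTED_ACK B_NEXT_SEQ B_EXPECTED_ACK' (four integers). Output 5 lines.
1000 28 28 1000
1175 28 28 1175
1350 28 28 1175
1398 28 28 1175
1398 90 90 1175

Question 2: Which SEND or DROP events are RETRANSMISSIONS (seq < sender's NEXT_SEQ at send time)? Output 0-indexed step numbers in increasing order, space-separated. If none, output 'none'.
Answer: none

Derivation:
Step 0: SEND seq=0 -> fresh
Step 1: SEND seq=1000 -> fresh
Step 2: DROP seq=1175 -> fresh
Step 3: SEND seq=1350 -> fresh
Step 4: SEND seq=28 -> fresh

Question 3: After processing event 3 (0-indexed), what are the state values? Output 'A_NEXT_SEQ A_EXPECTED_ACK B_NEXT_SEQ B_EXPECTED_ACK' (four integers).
After event 0: A_seq=1000 A_ack=28 B_seq=28 B_ack=1000
After event 1: A_seq=1175 A_ack=28 B_seq=28 B_ack=1175
After event 2: A_seq=1350 A_ack=28 B_seq=28 B_ack=1175
After event 3: A_seq=1398 A_ack=28 B_seq=28 B_ack=1175

1398 28 28 1175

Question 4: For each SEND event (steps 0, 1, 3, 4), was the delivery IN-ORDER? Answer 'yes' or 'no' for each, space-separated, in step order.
Answer: yes yes no yes

Derivation:
Step 0: SEND seq=0 -> in-order
Step 1: SEND seq=1000 -> in-order
Step 3: SEND seq=1350 -> out-of-order
Step 4: SEND seq=28 -> in-order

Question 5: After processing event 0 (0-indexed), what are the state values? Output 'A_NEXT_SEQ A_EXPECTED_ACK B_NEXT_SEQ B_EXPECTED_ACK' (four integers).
After event 0: A_seq=1000 A_ack=28 B_seq=28 B_ack=1000

1000 28 28 1000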